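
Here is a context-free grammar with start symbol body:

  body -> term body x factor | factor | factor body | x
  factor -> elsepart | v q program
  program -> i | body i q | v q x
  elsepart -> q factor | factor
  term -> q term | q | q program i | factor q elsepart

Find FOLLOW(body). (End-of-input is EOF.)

body is the start symbol, so EOF ∈ FOLLOW(body).
In body -> term body x factor: add FIRST(x factor) = { x }.
In body -> factor body: body is at the end, add FOLLOW(body) = { EOF, i, x }.
In program -> body i q: add FIRST(i q) = { i }.
Union: FOLLOW(body) = { EOF, i, x }.

{ EOF, i, x }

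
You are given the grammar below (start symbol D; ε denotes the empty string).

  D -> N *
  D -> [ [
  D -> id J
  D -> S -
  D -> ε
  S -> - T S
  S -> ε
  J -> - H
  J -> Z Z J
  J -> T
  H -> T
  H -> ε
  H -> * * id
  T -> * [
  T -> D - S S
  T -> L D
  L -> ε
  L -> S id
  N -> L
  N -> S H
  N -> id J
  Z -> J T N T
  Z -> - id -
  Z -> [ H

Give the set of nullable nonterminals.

Directly nullable (have an ε-production): D, S, H, L.
J -> Z Z J with every symbol nullable, so J is nullable.
N -> L with every symbol nullable, so N is nullable.
T -> L D with every symbol nullable, so T is nullable.
Z -> J T N T with every symbol nullable, so Z is nullable.

{ D, H, J, L, N, S, T, Z }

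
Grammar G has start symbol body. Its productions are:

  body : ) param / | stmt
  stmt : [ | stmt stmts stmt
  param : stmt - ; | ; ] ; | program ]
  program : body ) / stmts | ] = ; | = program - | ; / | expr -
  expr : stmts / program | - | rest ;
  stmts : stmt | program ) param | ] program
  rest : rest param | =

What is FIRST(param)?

From param : stmt - ;: add FIRST(stmt) = { [ }.
param : ; ] ; contributes {;}.
From param : program ]: add FIRST(program) = { ), -, ;, =, [, ] }.
Union: FIRST(param) = { ), -, ;, =, [, ] }.

{ ), -, ;, =, [, ] }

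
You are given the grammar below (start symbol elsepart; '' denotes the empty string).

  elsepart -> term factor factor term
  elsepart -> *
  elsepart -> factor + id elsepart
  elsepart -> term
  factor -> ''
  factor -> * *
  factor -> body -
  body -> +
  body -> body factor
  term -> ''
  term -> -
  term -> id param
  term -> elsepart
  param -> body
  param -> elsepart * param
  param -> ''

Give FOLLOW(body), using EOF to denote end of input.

In factor -> body -: add FIRST(-) = { - }.
In body -> body factor: add FIRST(factor)\{''} = { *, + }.
  Since factor is nullable, also add FOLLOW(body) = { EOF, *, +, -, id }.
In param -> body: body is at the end, add FOLLOW(param) = { EOF, *, +, -, id }.
Union: FOLLOW(body) = { EOF, *, +, -, id }.

{ EOF, *, +, -, id }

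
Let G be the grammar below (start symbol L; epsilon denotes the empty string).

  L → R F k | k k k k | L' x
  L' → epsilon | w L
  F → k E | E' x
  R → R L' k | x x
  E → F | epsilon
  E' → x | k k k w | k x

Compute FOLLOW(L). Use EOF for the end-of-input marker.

L is the start symbol, so EOF ∈ FOLLOW(L).
In L' → w L: L is at the end, add FOLLOW(L') = { k, x }.
Union: FOLLOW(L) = { EOF, k, x }.

{ EOF, k, x }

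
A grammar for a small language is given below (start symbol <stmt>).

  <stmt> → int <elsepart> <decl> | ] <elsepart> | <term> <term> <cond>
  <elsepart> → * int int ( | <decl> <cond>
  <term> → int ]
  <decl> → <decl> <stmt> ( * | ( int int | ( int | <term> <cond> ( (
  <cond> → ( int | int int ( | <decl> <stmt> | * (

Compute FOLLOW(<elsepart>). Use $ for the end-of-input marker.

{ $, (, int }

In <stmt> → int <elsepart> <decl>: add FIRST(<decl>) = { (, int }.
In <stmt> → ] <elsepart>: <elsepart> is at the end, add FOLLOW(<stmt>) = { $, (, int }.
Union: FOLLOW(<elsepart>) = { $, (, int }.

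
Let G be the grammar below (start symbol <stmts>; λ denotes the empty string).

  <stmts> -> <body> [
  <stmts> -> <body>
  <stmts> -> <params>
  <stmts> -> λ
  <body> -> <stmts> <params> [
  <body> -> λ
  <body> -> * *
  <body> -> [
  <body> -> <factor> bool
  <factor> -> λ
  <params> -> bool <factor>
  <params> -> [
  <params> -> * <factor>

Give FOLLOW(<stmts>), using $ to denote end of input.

<stmts> is the start symbol, so $ ∈ FOLLOW(<stmts>).
In <body> -> <stmts> <params> [: add FIRST(<params> [) = { *, [, bool }.
Union: FOLLOW(<stmts>) = { $, *, [, bool }.

{ $, *, [, bool }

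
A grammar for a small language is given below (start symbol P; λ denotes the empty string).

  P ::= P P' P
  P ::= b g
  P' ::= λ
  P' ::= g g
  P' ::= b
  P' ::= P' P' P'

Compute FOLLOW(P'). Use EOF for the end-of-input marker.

In P ::= P P' P: add FIRST(P) = { b }.
In P' ::= P' P' P': add FIRST(P' P')\{λ} = { b, g }.
  Since P' P' is nullable, also add FOLLOW(P') = { b, g }.
In P' ::= P' P' P': add FIRST(P')\{λ} = { b, g }.
  Since P' is nullable, also add FOLLOW(P') = { b, g }.
In P' ::= P' P' P': P' is at the end, add FOLLOW(P') = { b, g }.
Union: FOLLOW(P') = { b, g }.

{ b, g }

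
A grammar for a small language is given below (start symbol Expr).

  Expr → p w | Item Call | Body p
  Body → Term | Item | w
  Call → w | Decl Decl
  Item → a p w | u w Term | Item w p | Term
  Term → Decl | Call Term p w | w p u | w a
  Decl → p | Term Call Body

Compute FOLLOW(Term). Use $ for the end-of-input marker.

{ $, a, p, u, w }

In Body → Term: Term is at the end, add FOLLOW(Body) = { $, a, p, u, w }.
In Item → u w Term: Term is at the end, add FOLLOW(Item) = { $, a, p, u, w }.
In Item → Term: Term is at the end, add FOLLOW(Item) = { $, a, p, u, w }.
In Term → Call Term p w: add FIRST(p w) = { p }.
In Decl → Term Call Body: add FIRST(Call Body) = { p, w }.
Union: FOLLOW(Term) = { $, a, p, u, w }.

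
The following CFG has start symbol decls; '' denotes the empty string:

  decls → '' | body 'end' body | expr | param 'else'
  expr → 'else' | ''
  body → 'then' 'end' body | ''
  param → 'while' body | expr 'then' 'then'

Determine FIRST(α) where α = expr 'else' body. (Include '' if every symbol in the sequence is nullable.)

Add FIRST(expr)\{''} = { 'else' }; expr is nullable, continue.
'else' is a terminal; add {'else'} and stop.

{ 'else' }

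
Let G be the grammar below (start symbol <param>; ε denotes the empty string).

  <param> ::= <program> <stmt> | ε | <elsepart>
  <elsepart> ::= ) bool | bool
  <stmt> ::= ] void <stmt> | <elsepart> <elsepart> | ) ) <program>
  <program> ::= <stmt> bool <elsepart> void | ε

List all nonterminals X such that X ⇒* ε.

{ <param>, <program> }

Directly nullable (have an ε-production): <param>, <program>.
No other nonterminal has a production whose RHS symbols are all nullable.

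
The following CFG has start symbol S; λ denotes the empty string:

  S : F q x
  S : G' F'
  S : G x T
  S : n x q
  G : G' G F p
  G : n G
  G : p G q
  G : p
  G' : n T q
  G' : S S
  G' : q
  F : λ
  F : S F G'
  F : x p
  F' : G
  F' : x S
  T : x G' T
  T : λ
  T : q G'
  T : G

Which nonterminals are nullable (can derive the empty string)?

{ F, T }

Directly nullable (have an λ-production): F, T.
No other nonterminal has a production whose RHS symbols are all nullable.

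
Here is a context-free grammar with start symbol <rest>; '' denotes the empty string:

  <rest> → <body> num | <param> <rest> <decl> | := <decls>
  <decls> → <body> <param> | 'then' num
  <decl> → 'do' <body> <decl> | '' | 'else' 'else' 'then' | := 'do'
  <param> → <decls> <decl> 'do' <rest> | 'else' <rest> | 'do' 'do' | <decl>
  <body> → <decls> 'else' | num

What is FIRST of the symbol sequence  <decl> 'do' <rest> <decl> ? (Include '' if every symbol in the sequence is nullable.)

{ 'do', 'else', := }

Add FIRST(<decl>)\{''} = { 'do', 'else', := }; <decl> is nullable, continue.
'do' is a terminal; add {'do'} and stop.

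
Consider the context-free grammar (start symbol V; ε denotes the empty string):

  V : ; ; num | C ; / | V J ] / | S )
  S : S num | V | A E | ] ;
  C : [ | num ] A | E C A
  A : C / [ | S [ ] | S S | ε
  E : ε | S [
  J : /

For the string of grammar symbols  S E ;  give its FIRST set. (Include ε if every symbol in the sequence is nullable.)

Add FIRST(S)\{ε} = { ), ;, [, ], num }; S is nullable, continue.
Add FIRST(E)\{ε} = { ), ;, [, ], num }; E is nullable, continue.
; is a terminal; add {;} and stop.

{ ), ;, [, ], num }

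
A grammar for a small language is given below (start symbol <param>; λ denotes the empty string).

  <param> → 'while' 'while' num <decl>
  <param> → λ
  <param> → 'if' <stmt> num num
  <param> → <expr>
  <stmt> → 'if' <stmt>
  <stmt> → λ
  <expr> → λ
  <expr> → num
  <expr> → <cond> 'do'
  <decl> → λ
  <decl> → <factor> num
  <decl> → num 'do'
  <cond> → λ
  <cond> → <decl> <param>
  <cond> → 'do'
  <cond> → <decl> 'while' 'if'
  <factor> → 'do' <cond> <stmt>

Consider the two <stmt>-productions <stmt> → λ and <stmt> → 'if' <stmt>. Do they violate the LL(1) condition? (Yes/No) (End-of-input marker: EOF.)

FIRST(λ) = { λ } and FIRST('if' <stmt>) = { 'if' }.
The first is nullable but FOLLOW(<stmt>) = { num } is disjoint from FIRST of the second.

No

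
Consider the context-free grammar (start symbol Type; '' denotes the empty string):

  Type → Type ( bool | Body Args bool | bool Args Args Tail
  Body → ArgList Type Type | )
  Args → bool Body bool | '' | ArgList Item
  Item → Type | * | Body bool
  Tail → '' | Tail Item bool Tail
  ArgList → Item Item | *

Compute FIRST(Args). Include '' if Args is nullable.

{ ), *, bool, '' }

Args → bool Body bool contributes {bool}.
Args → '' contributes ''.
From Args → ArgList Item: add FIRST(ArgList) = { ), *, bool }.
Union: FIRST(Args) = { ), *, bool, '' }.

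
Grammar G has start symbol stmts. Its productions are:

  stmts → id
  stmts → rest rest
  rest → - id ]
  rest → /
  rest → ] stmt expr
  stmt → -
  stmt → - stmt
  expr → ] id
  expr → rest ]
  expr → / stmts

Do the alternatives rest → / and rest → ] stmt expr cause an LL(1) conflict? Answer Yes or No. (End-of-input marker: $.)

No

FIRST(/) = { / } and FIRST(] stmt expr) = { ] }.
The FIRST sets are disjoint and neither alternative is nullable — no conflict.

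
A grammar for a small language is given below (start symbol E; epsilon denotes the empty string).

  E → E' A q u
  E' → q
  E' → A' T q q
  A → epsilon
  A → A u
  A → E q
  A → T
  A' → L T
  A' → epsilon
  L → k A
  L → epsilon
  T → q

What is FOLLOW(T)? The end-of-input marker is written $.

In E' → A' T q q: add FIRST(q q) = { q }.
In A → T: T is at the end, add FOLLOW(A) = { q, u }.
In A' → L T: T is at the end, add FOLLOW(A') = { q }.
Union: FOLLOW(T) = { q, u }.

{ q, u }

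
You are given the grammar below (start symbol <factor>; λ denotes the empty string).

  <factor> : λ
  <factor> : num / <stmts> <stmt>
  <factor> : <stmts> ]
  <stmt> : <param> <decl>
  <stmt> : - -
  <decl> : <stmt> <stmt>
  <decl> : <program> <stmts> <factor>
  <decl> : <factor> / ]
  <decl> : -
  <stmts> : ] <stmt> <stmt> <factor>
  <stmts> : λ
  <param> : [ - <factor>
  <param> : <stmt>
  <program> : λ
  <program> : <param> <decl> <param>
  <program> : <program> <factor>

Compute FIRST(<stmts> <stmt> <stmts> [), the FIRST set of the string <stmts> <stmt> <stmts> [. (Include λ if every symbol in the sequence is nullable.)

{ -, [, ] }

Add FIRST(<stmts>)\{λ} = { ] }; <stmts> is nullable, continue.
Add FIRST(<stmt>) = { -, [ }; <stmt> is not nullable, stop.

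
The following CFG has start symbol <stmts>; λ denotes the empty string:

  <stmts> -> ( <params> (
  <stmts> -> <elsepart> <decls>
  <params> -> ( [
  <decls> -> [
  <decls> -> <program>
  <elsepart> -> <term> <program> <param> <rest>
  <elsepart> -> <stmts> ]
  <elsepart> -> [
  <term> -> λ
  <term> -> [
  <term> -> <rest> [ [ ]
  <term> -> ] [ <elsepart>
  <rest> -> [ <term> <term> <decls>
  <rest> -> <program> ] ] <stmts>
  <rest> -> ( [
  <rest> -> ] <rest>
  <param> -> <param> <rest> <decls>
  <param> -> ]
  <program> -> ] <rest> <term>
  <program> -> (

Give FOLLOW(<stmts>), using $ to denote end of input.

<stmts> is the start symbol, so $ ∈ FOLLOW(<stmts>).
In <elsepart> -> <stmts> ]: add FIRST(]) = { ] }.
In <rest> -> <program> ] ] <stmts>: <stmts> is at the end, add FOLLOW(<rest>) = { $, (, [, ] }.
Union: FOLLOW(<stmts>) = { $, (, [, ] }.

{ $, (, [, ] }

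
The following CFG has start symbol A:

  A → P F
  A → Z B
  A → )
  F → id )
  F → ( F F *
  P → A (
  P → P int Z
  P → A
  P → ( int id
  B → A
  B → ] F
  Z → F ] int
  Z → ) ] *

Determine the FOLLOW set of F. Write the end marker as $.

{ $, (, *, ], id, int }

In A → P F: F is at the end, add FOLLOW(A) = { $, (, id, int }.
In F → ( F F *: add FIRST(F *) = { (, id }.
In F → ( F F *: add FIRST(*) = { * }.
In B → ] F: F is at the end, add FOLLOW(B) = { $, (, id, int }.
In Z → F ] int: add FIRST(] int) = { ] }.
Union: FOLLOW(F) = { $, (, *, ], id, int }.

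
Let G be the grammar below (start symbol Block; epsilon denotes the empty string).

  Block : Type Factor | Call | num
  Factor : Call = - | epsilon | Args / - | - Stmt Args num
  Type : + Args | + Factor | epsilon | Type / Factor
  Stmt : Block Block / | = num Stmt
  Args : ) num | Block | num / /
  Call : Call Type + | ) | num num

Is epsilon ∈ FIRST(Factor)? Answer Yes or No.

Factor has an epsilon-production, so Factor ⇒ epsilon.

Yes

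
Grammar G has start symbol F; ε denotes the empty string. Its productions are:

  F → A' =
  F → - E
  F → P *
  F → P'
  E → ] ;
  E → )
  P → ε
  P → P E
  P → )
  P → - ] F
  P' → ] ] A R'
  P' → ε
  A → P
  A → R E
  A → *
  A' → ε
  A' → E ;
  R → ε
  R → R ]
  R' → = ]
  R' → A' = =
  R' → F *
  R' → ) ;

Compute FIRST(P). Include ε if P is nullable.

P → ε contributes ε.
From P → P E: P nullable, take FIRST(P) ∪ FIRST(E) = { ), -, ] }.
P → ) contributes {)}.
P → - ] F contributes {-}.
Union: FIRST(P) = { ), -, ], ε }.

{ ), -, ], ε }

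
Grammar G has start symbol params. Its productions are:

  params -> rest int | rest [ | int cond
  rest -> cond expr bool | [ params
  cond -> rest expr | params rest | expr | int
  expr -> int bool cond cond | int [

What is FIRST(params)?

{ [, int }

From params -> rest int: add FIRST(rest) = { [, int }.
From params -> rest [: add FIRST(rest) = { [, int }.
params -> int cond contributes {int}.
Union: FIRST(params) = { [, int }.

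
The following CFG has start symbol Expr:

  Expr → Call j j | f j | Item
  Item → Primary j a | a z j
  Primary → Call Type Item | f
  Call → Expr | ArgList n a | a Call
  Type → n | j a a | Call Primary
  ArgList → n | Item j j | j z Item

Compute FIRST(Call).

{ a, f, j, n }

From Call → Expr: add FIRST(Expr) = { a, f, j, n }.
From Call → ArgList n a: add FIRST(ArgList) = { a, f, j, n }.
Call → a Call contributes {a}.
Union: FIRST(Call) = { a, f, j, n }.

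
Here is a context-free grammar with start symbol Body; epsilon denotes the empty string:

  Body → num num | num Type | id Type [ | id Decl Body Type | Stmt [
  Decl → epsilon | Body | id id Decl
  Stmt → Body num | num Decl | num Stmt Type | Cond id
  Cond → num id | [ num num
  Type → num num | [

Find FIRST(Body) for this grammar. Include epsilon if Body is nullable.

{ [, id, num }

Body → num num contributes {num}.
Body → num Type contributes {num}.
Body → id Type [ contributes {id}.
Body → id Decl Body Type contributes {id}.
From Body → Stmt [: add FIRST(Stmt) = { [, id, num }.
Union: FIRST(Body) = { [, id, num }.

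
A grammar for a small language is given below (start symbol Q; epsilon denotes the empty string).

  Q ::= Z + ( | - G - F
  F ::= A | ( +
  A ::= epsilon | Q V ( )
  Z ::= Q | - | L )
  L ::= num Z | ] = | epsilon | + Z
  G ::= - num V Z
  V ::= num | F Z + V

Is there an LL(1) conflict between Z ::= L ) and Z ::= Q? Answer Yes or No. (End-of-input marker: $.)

Yes

FIRST(L )) = { ), +, ], num } and FIRST(Q) = { ), +, -, ], num }.
Both contain ), so the two alternatives are not disjoint — LL(1) conflict.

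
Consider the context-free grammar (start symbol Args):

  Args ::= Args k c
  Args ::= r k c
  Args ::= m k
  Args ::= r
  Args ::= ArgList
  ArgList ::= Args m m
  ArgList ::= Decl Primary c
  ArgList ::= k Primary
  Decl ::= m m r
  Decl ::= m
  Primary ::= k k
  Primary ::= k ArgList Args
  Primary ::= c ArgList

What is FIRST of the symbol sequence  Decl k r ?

Add FIRST(Decl) = { m }; Decl is not nullable, stop.

{ m }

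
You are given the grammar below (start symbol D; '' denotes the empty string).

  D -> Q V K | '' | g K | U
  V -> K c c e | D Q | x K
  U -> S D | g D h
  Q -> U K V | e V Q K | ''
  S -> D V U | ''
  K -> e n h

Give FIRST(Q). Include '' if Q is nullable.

From Q -> U K V: U nullable, take FIRST(U) ∪ FIRST(K) = { e, g, x }.
Q -> e V Q K contributes {e}.
Q -> '' contributes ''.
Union: FIRST(Q) = { e, g, x, '' }.

{ e, g, x, '' }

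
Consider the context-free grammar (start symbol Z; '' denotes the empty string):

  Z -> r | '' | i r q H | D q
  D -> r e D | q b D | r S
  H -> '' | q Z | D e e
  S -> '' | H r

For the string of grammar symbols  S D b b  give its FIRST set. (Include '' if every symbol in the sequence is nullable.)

Add FIRST(S)\{''} = { q, r }; S is nullable, continue.
Add FIRST(D) = { q, r }; D is not nullable, stop.

{ q, r }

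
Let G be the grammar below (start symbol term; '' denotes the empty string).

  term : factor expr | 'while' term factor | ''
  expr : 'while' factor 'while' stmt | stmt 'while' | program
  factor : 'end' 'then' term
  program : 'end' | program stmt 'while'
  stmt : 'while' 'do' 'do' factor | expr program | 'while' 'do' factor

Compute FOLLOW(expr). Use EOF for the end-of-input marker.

{ EOF, 'end', 'while' }

In term : factor expr: expr is at the end, add FOLLOW(term) = { EOF, 'end', 'while' }.
In stmt : expr program: add FIRST(program) = { 'end' }.
Union: FOLLOW(expr) = { EOF, 'end', 'while' }.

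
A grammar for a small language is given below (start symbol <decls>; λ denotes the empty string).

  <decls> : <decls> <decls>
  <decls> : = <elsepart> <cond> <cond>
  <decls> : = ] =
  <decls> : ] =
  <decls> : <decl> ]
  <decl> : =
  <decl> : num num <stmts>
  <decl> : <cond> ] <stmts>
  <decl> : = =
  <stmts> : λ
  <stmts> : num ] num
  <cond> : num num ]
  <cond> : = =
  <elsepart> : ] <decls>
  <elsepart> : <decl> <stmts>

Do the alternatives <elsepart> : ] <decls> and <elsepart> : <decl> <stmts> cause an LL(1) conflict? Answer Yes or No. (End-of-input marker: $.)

FIRST(] <decls>) = { ] } and FIRST(<decl> <stmts>) = { =, num }.
The FIRST sets are disjoint and neither alternative is nullable — no conflict.

No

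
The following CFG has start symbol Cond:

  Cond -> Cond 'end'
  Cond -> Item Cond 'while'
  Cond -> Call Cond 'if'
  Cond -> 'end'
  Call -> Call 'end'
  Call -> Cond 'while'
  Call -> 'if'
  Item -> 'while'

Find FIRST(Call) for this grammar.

From Call -> Call 'end': add FIRST(Call) = { 'end', 'if', 'while' }.
From Call -> Cond 'while': add FIRST(Cond) = { 'end', 'if', 'while' }.
Call -> 'if' contributes {'if'}.
Union: FIRST(Call) = { 'end', 'if', 'while' }.

{ 'end', 'if', 'while' }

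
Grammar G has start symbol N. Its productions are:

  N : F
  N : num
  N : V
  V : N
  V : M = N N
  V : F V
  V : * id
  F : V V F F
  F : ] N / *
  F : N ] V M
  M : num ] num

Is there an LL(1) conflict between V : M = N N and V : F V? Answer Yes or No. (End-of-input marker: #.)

Yes

FIRST(M = N N) = { num } and FIRST(F V) = { *, ], num }.
Both contain num, so the two alternatives are not disjoint — LL(1) conflict.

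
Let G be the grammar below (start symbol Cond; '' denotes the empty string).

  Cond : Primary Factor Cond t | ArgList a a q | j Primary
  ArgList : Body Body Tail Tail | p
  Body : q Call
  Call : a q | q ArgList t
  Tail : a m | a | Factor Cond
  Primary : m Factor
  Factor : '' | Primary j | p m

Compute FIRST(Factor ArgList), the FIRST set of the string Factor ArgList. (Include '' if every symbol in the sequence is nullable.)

{ m, p, q }

Add FIRST(Factor)\{''} = { m, p }; Factor is nullable, continue.
Add FIRST(ArgList) = { p, q }; ArgList is not nullable, stop.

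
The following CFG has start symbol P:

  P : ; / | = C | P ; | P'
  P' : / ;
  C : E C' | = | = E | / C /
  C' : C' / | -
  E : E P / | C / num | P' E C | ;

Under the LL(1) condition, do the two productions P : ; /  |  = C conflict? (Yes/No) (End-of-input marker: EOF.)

FIRST(; /) = { ; } and FIRST(= C) = { = }.
The FIRST sets are disjoint and neither alternative is nullable — no conflict.

No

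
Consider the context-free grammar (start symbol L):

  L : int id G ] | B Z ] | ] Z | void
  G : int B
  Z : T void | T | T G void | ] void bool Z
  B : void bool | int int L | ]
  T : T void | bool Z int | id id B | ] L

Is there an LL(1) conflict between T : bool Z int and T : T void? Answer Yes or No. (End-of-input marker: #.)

Yes

FIRST(bool Z int) = { bool } and FIRST(T void) = { ], bool, id }.
Both contain bool, so the two alternatives are not disjoint — LL(1) conflict.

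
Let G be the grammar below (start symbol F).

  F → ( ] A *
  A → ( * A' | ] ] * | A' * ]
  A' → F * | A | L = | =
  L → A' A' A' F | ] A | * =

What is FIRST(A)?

A → ( * A' contributes {(}.
A → ] ] * contributes {]}.
From A → A' * ]: add FIRST(A') = { (, *, =, ] }.
Union: FIRST(A) = { (, *, =, ] }.

{ (, *, =, ] }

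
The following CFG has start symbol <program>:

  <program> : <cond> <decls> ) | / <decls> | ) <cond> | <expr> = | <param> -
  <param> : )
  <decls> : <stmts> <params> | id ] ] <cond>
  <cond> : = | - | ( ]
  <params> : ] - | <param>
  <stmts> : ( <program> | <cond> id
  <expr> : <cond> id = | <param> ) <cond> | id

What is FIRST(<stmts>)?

<stmts> : ( <program> contributes {(}.
From <stmts> : <cond> id: add FIRST(<cond>) = { (, -, = }.
Union: FIRST(<stmts>) = { (, -, = }.

{ (, -, = }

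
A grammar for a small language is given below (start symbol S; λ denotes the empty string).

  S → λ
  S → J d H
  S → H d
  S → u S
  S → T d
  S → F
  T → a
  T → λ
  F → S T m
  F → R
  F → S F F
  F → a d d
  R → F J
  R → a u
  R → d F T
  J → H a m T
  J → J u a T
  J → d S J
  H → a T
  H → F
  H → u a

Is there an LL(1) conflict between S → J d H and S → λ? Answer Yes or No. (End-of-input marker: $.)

Yes

FIRST(J d H) = { a, d, m, u } and FIRST(λ) = { λ }.
The second alternative is nullable and FOLLOW(S) = { $, a, d, m, u } shares a with FIRST of the first — conflict.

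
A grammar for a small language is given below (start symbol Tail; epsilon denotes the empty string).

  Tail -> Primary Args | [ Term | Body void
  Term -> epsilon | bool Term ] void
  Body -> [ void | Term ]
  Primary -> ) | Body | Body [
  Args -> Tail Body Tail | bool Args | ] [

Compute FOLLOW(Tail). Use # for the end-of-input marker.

{ #, [, ], bool }

Tail is the start symbol, so # ∈ FOLLOW(Tail).
In Args -> Tail Body Tail: add FIRST(Body Tail) = { [, ], bool }.
In Args -> Tail Body Tail: Tail is at the end, add FOLLOW(Args) = { #, [, ], bool }.
Union: FOLLOW(Tail) = { #, [, ], bool }.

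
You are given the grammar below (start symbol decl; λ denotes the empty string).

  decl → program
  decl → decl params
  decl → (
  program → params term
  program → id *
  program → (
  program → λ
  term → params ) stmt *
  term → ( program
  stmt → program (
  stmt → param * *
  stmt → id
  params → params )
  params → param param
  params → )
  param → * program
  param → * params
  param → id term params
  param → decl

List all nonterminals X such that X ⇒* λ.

{ decl, param, params, program }

Directly nullable (have an λ-production): program.
decl → program with every symbol nullable, so decl is nullable.
params → param param with every symbol nullable, so params is nullable.
param → decl with every symbol nullable, so param is nullable.
No other nonterminal has a production whose RHS symbols are all nullable.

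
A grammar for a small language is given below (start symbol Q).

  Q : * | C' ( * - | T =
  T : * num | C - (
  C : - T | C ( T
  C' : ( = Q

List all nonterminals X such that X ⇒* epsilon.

No nonterminal has an empty production or an RHS whose symbols are all nullable.

{ } (none)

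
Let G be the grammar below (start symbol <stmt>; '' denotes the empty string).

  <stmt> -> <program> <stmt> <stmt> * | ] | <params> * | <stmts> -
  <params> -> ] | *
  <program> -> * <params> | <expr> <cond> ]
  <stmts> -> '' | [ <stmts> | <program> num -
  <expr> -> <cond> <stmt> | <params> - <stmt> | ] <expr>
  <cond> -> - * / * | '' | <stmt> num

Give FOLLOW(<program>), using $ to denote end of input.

{ *, -, [, ], num }

In <stmt> -> <program> <stmt> <stmt> *: add FIRST(<stmt> <stmt> *) = { *, -, [, ] }.
In <stmts> -> <program> num -: add FIRST(num -) = { num }.
Union: FOLLOW(<program>) = { *, -, [, ], num }.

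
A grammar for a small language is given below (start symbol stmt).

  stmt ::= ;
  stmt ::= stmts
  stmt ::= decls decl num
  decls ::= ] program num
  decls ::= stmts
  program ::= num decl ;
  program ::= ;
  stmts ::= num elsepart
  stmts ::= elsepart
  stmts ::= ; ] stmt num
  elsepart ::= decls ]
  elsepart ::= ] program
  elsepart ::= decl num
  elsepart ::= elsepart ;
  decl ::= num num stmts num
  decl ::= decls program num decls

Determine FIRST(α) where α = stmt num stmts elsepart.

{ ;, ], num }

Add FIRST(stmt) = { ;, ], num }; stmt is not nullable, stop.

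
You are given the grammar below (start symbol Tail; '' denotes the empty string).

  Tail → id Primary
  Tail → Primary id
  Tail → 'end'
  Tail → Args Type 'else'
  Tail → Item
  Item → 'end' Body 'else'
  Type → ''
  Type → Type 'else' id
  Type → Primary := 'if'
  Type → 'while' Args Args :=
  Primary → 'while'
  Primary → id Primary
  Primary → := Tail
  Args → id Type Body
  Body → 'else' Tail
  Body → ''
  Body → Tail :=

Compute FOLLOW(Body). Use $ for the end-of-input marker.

In Item → 'end' Body 'else': add FIRST('else') = { 'else' }.
In Args → id Type Body: Body is at the end, add FOLLOW(Args) = { 'else', 'while', :=, id }.
Union: FOLLOW(Body) = { 'else', 'while', :=, id }.

{ 'else', 'while', :=, id }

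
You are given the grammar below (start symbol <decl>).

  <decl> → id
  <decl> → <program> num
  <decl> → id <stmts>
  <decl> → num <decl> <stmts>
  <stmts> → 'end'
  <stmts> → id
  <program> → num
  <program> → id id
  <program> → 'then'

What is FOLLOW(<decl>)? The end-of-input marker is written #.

{ #, 'end', id }

<decl> is the start symbol, so # ∈ FOLLOW(<decl>).
In <decl> → num <decl> <stmts>: add FIRST(<stmts>) = { 'end', id }.
Union: FOLLOW(<decl>) = { #, 'end', id }.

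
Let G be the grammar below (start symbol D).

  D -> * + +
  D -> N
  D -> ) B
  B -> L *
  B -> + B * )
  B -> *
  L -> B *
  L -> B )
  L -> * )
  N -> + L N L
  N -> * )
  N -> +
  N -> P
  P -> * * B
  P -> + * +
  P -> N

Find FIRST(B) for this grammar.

From B -> L *: add FIRST(L) = { *, + }.
B -> + B * ) contributes {+}.
B -> * contributes {*}.
Union: FIRST(B) = { *, + }.

{ *, + }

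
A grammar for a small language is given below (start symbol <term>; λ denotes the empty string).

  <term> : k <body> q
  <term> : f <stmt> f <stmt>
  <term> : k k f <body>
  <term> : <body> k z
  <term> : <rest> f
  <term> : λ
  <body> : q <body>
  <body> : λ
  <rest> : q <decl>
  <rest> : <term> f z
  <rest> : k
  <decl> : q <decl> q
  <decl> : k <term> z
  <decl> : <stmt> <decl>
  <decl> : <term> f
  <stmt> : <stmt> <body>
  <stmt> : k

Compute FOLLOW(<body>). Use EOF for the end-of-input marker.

In <term> : k <body> q: add FIRST(q) = { q }.
In <term> : k k f <body>: <body> is at the end, add FOLLOW(<term>) = { EOF, f, z }.
In <term> : <body> k z: add FIRST(k z) = { k }.
In <body> : q <body>: <body> is at the end, add FOLLOW(<body>) = { EOF, f, k, q, z }.
In <stmt> : <stmt> <body>: <body> is at the end, add FOLLOW(<stmt>) = { EOF, f, k, q, z }.
Union: FOLLOW(<body>) = { EOF, f, k, q, z }.

{ EOF, f, k, q, z }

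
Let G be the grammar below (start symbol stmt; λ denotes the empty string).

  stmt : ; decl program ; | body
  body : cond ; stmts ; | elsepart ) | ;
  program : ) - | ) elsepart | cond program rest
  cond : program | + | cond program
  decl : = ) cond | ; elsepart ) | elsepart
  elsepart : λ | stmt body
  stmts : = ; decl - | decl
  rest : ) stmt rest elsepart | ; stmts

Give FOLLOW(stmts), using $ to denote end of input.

{ ), +, -, ; }

In body : cond ; stmts ;: add FIRST(;) = { ; }.
In rest : ; stmts: stmts is at the end, add FOLLOW(rest) = { ), +, -, ; }.
Union: FOLLOW(stmts) = { ), +, -, ; }.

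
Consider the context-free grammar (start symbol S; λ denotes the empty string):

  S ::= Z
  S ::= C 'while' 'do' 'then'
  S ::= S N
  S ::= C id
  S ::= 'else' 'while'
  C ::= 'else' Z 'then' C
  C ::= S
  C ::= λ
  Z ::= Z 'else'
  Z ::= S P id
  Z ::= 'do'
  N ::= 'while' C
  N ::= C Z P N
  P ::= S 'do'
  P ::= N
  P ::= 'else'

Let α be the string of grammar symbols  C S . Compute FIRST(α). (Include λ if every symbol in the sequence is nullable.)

Add FIRST(C)\{λ} = { 'do', 'else', 'while', id }; C is nullable, continue.
Add FIRST(S) = { 'do', 'else', 'while', id }; S is not nullable, stop.

{ 'do', 'else', 'while', id }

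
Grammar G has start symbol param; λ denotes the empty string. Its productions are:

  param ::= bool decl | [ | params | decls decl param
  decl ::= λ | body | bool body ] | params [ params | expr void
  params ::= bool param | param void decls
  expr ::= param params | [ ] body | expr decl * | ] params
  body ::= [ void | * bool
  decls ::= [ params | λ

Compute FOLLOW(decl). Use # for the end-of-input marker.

{ #, *, [, ], bool, void }

In param ::= bool decl: decl is at the end, add FOLLOW(param) = { #, *, [, ], bool, void }.
In param ::= decls decl param: add FIRST(param) = { *, [, ], bool }.
In expr ::= expr decl *: add FIRST(*) = { * }.
Union: FOLLOW(decl) = { #, *, [, ], bool, void }.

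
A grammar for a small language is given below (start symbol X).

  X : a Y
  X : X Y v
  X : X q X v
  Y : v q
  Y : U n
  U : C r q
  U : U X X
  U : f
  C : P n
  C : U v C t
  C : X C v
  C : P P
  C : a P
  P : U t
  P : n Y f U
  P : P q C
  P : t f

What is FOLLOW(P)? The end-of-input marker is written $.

{ a, f, n, q, r, t, v }

In C : P n: add FIRST(n) = { n }.
In C : P P: add FIRST(P) = { a, f, n, t }.
In C : P P: P is at the end, add FOLLOW(C) = { a, f, n, q, r, t, v }.
In C : a P: P is at the end, add FOLLOW(C) = { a, f, n, q, r, t, v }.
In P : P q C: add FIRST(q C) = { q }.
Union: FOLLOW(P) = { a, f, n, q, r, t, v }.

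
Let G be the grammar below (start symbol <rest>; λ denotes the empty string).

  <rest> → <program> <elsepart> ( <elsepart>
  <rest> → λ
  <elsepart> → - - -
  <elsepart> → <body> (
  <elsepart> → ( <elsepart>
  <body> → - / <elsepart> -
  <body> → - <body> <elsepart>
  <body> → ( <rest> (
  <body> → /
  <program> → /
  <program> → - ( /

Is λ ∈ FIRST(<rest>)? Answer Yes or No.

<rest> has an λ-production, so <rest> ⇒ λ.

Yes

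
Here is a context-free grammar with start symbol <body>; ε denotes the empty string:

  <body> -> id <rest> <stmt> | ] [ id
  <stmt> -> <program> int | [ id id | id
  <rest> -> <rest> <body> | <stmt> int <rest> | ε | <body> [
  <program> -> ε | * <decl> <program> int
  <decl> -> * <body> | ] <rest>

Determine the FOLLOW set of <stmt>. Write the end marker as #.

{ #, *, [, ], id, int }

In <body> -> id <rest> <stmt>: <stmt> is at the end, add FOLLOW(<body>) = { #, *, [, ], id, int }.
In <rest> -> <stmt> int <rest>: add FIRST(int <rest>) = { int }.
Union: FOLLOW(<stmt>) = { #, *, [, ], id, int }.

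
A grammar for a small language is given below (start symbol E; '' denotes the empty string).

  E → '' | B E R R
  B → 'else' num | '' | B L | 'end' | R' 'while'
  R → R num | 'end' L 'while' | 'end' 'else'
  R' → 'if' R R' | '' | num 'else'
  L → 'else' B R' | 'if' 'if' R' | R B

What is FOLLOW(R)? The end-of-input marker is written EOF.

{ EOF, 'else', 'end', 'if', 'while', num }

In E → B E R R: add FIRST(R) = { 'end' }.
In E → B E R R: R is at the end, add FOLLOW(E) = { EOF, 'end' }.
In R → R num: add FIRST(num) = { num }.
In R' → 'if' R R': add FIRST(R')\{''} = { 'if', num }.
  Since R' is nullable, also add FOLLOW(R') = { 'else', 'end', 'if', 'while', num }.
In L → R B: add FIRST(B)\{''} = { 'else', 'end', 'if', 'while', num }.
  Since B is nullable, also add FOLLOW(L) = { 'else', 'end', 'if', 'while', num }.
Union: FOLLOW(R) = { EOF, 'else', 'end', 'if', 'while', num }.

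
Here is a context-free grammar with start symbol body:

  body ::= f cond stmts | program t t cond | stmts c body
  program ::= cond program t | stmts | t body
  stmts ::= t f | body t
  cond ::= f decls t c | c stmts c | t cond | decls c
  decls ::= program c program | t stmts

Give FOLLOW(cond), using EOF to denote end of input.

In body ::= f cond stmts: add FIRST(stmts) = { c, f, t }.
In body ::= program t t cond: cond is at the end, add FOLLOW(body) = { EOF, c, t }.
In program ::= cond program t: add FIRST(program t) = { c, f, t }.
In cond ::= t cond: cond is at the end, add FOLLOW(cond) = { EOF, c, f, t }.
Union: FOLLOW(cond) = { EOF, c, f, t }.

{ EOF, c, f, t }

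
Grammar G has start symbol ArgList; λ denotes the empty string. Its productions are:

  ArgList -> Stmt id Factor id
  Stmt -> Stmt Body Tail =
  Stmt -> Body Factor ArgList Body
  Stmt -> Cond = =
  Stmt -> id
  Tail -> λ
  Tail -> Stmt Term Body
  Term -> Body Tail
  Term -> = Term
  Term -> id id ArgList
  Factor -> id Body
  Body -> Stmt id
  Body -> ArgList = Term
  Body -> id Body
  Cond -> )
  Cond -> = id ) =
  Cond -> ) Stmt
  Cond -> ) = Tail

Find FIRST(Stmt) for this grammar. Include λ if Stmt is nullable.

From Stmt -> Stmt Body Tail =: add FIRST(Stmt) = { ), =, id }.
From Stmt -> Body Factor ArgList Body: add FIRST(Body) = { ), =, id }.
From Stmt -> Cond = =: add FIRST(Cond) = { ), = }.
Stmt -> id contributes {id}.
Union: FIRST(Stmt) = { ), =, id }.

{ ), =, id }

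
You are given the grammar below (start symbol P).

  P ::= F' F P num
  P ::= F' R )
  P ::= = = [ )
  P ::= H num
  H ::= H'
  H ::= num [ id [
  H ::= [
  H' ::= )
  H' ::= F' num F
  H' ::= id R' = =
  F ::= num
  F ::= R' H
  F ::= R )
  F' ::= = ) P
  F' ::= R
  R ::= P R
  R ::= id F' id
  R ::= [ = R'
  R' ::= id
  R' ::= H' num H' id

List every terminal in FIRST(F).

{ ), =, [, id, num }

F ::= num contributes {num}.
From F ::= R' H: add FIRST(R') = { ), =, [, id, num }.
From F ::= R ): add FIRST(R) = { ), =, [, id, num }.
Union: FIRST(F) = { ), =, [, id, num }.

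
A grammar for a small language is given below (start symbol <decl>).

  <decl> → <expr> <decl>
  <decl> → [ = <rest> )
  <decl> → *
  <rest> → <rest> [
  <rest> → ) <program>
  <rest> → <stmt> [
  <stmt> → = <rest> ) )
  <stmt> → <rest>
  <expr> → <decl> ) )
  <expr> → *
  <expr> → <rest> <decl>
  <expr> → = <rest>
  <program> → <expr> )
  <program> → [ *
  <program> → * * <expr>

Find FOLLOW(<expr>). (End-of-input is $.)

{ ), *, =, [ }

In <decl> → <expr> <decl>: add FIRST(<decl>) = { ), *, =, [ }.
In <program> → <expr> ): add FIRST()) = { ) }.
In <program> → * * <expr>: <expr> is at the end, add FOLLOW(<program>) = { ), *, =, [ }.
Union: FOLLOW(<expr>) = { ), *, =, [ }.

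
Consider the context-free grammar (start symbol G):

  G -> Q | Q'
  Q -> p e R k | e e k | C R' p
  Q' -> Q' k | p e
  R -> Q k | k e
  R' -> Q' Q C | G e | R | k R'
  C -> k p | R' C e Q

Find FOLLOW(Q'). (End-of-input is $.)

{ $, e, k, p }

In G -> Q': Q' is at the end, add FOLLOW(G) = { $, e }.
In Q' -> Q' k: add FIRST(k) = { k }.
In R' -> Q' Q C: add FIRST(Q C) = { e, k, p }.
Union: FOLLOW(Q') = { $, e, k, p }.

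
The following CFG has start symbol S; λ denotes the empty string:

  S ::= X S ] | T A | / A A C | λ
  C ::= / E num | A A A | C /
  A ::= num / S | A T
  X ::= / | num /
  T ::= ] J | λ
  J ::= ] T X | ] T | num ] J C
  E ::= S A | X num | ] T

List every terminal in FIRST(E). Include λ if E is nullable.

From E ::= S A: S nullable, take FIRST(S) ∪ FIRST(A) = { /, ], num }.
From E ::= X num: add FIRST(X) = { /, num }.
E ::= ] T contributes {]}.
Union: FIRST(E) = { /, ], num }.

{ /, ], num }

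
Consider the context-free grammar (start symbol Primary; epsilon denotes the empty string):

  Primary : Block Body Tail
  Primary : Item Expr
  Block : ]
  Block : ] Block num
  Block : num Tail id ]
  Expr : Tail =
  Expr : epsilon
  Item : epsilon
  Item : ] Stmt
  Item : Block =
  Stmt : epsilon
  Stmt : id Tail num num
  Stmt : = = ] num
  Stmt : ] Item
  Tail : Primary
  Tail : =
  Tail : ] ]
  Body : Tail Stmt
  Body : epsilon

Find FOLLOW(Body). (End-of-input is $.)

In Primary : Block Body Tail: add FIRST(Tail)\{epsilon} = { =, ], num }.
  Since Tail is nullable, also add FOLLOW(Primary) = { $, =, ], id, num }.
Union: FOLLOW(Body) = { $, =, ], id, num }.

{ $, =, ], id, num }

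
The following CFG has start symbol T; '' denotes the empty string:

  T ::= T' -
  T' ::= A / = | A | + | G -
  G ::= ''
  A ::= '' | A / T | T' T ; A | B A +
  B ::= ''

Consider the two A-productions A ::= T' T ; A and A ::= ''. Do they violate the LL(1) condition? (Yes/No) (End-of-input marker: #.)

FIRST(T' T ; A) = { +, -, / } and FIRST('') = { '' }.
The second alternative is nullable and FOLLOW(A) = { +, -, / } shares + with FIRST of the first — conflict.

Yes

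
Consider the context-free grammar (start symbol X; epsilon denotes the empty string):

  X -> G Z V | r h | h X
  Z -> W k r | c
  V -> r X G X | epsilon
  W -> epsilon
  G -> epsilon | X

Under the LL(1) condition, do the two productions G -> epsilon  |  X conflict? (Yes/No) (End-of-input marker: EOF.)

FIRST(epsilon) = { epsilon } and FIRST(X) = { c, h, k, r }.
The first alternative is nullable and FOLLOW(G) = { c, h, k, r } shares c with FIRST of the second — conflict.

Yes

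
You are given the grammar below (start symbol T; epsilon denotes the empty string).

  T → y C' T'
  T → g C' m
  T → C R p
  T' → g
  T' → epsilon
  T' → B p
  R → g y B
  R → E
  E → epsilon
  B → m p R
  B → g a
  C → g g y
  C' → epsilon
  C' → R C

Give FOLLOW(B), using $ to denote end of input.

{ g, p }

In T' → B p: add FIRST(p) = { p }.
In R → g y B: B is at the end, add FOLLOW(R) = { g, p }.
Union: FOLLOW(B) = { g, p }.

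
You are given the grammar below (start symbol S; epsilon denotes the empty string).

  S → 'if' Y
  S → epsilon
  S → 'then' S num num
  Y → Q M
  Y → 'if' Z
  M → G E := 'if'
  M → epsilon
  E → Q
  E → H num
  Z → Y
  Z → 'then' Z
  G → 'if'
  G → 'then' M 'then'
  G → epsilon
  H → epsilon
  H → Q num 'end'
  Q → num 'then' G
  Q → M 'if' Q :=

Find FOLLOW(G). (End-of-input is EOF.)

{ EOF, 'if', 'then', :=, num }

In M → G E := 'if': add FIRST(E := 'if') = { 'if', 'then', num }.
In Q → num 'then' G: G is at the end, add FOLLOW(Q) = { EOF, 'if', 'then', :=, num }.
Union: FOLLOW(G) = { EOF, 'if', 'then', :=, num }.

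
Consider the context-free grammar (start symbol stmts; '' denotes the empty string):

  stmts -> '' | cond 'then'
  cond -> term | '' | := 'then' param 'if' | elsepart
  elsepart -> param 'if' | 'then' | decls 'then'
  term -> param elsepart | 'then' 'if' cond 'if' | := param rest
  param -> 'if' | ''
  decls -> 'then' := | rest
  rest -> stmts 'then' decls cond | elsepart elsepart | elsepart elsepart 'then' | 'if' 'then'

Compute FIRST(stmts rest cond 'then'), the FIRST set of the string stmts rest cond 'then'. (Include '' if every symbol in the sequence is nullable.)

{ 'if', 'then', := }

Add FIRST(stmts)\{''} = { 'if', 'then', := }; stmts is nullable, continue.
Add FIRST(rest) = { 'if', 'then', := }; rest is not nullable, stop.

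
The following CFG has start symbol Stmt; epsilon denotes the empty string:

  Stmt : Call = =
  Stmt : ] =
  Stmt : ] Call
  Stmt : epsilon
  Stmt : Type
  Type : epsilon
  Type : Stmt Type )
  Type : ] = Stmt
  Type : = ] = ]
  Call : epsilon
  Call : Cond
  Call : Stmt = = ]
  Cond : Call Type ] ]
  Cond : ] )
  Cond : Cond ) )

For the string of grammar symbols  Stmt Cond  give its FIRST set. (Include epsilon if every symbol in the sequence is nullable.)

{ ), =, ] }

Add FIRST(Stmt)\{epsilon} = { ), =, ] }; Stmt is nullable, continue.
Add FIRST(Cond) = { ), =, ] }; Cond is not nullable, stop.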